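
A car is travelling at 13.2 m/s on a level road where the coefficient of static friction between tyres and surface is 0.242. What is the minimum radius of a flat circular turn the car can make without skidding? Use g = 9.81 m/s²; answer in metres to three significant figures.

At the limit, μ_s m g = m v²/r, so r_min = v²/(μ_s g) = (13.2)²/(0.242 × 9.81) = 174.2/2.374 = 73.39 m.

73.4 m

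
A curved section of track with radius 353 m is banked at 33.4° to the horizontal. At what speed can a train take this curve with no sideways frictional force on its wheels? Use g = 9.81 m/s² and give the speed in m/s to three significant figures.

On a frictionless banked curve, N sinθ = mv²/r and N cosθ = mg, so tanθ = v²/(rg).
v = √(r g tanθ) = √(353 × 9.81 × tan 33.4°) = √(353 × 9.81 × 0.6594) = √2283 = 47.78 m/s.

47.8 m/s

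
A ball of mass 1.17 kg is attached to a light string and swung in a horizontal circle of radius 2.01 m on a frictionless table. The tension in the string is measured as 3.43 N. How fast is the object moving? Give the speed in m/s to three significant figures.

2.43 m/s

T = m v²/r ⇒ v = √(T r / m) = √(3.43 × 2.01 / 1.17) = √5.893 = 2.427 m/s.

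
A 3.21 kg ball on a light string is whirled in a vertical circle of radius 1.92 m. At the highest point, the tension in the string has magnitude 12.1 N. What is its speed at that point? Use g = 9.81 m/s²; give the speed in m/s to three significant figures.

At the top, T + mg = mv²/r, so v = √(r(T/m + g)) = √(1.92 × (12.1/3.21 + 9.81)) = √(1.92 × 13.58) = √26.07 = 5.106 m/s.

5.11 m/s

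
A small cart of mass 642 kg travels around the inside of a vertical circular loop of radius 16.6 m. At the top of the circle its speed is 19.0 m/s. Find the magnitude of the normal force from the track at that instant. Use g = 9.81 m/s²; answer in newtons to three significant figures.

7660 N

At the top, both N and the weight mg point inward (toward the centre), so N + mg = mv²/r.
N = m(v²/r − g) = 642 × ((19.0)²/16.6 − 9.81) = 642 × (21.75 − 9.81) = 642 × 11.94 = 7664 N.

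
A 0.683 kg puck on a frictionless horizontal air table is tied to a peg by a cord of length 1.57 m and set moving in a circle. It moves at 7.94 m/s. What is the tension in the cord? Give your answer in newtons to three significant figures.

27.4 N

The tension is the only horizontal force, so it supplies the full centripetal force: T = m v²/r = 0.683 × (7.940)²/1.57 = 0.683 × 63.04/1.57 = 27.43 N.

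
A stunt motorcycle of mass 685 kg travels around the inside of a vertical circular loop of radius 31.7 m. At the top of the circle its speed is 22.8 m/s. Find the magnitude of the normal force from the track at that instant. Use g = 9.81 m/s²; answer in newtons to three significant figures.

4510 N

At the top, both N and the weight mg point inward (toward the centre), so N + mg = mv²/r.
N = m(v²/r − g) = 685 × ((22.8)²/31.7 − 9.81) = 685 × (16.40 − 9.81) = 685 × 6.589 = 4513 N.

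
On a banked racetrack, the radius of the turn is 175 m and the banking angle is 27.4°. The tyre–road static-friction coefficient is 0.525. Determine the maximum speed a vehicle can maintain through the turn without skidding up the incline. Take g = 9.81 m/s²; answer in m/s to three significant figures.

At the maximum speed, friction acts down the slope at its limiting value f = μN. Radially (horizontal, toward centre): N sinθ + μN cosθ = mv²/r. Vertically: N cosθ − μN sinθ = mg.
Dividing: v² = r g (sinθ + μcosθ)/(cosθ − μsinθ).
sinθ + μcosθ = 0.4602 + 0.525×0.8878 = 0.9263; cosθ − μsinθ = 0.8878 − 0.525×0.4602 = 0.6462.
v² = 175 × 9.81 × 0.9263/0.6462 = 2461 m²/s², so v = 49.61 m/s.

49.6 m/s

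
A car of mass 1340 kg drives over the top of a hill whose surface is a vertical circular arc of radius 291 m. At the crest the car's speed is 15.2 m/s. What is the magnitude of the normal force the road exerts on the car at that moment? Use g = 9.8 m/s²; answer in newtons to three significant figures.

At the crest the centripetal acceleration points downward (toward the centre of the arc), so mg − N = mv²/r.
N = m(g − v²/r) = 1340 × (9.8 − (15.2)²/291) = 1340 × (9.8 − 0.7940) = 1340 × 9.006 = 12070 N.

12100 N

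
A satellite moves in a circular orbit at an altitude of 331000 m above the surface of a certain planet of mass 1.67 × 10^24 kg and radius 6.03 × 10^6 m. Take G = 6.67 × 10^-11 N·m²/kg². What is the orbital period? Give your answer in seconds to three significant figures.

r = R + h = 6.03 × 10^6 + 331000 = 6.361 × 10^6 m. Gravity provides the centripetal force: G M m / r² = m v² / r ⇒ v = √(GM/r) = 4185 m/s.
T = 2πr/v = 2π × 6.361 × 10^6 / 4185 = 9551 s.

9550 s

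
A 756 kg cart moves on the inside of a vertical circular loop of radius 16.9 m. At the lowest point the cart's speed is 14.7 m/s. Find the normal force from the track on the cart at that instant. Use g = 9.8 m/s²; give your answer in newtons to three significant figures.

17100 N

At the lowest point, N points up (toward the centre) and the weight mg points down (away from the centre), so the net inward force is N − mg = mv²/r.
N = m(v²/r + g) = 756 × ((14.7)²/16.9 + 9.8) = 756 × (12.79 + 9.8) = 756 × 22.59 = 17080 N.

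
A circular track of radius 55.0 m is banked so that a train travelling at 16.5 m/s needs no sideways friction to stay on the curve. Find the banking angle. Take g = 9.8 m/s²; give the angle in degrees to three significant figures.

26.8°

With no friction, the horizontal component of the normal force provides the centripetal force: N sinθ = mv²/r, while N cosθ = mg vertically.
Dividing: tanθ = v²/(r g) = (16.5)²/(55.0 × 9.8) = 272.2/539.0 = 0.5051.
θ = arctan(0.5051) = 26.80°.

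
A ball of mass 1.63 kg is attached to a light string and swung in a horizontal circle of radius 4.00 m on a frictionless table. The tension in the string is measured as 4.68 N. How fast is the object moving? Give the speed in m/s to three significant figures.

3.39 m/s

T = m v²/r ⇒ v = √(T r / m) = √(4.68 × 4.00 / 1.63) = √11.48 = 3.389 m/s.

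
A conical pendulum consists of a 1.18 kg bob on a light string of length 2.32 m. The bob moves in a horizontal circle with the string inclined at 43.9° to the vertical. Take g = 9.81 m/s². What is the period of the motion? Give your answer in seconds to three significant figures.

r = L sinθ = 1.609 m. From T sinθ = mω²r and T cosθ = mg: tanθ = ω²r/g, so ω² = g tanθ / r = g/(L cosθ).
ω = √(g/(L cosθ)) = √(9.81/(2.32 × 0.7206)) = √5.868 = 2.422 rad/s.
Period = 2π/ω = 2.594 s.

2.59 s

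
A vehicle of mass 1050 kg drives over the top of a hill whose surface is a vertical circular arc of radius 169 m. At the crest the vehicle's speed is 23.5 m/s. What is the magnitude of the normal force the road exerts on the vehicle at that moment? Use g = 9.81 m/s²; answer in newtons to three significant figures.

6870 N

At the crest the centripetal acceleration points downward (toward the centre of the arc), so mg − N = mv²/r.
N = m(g − v²/r) = 1050 × (9.81 − (23.5)²/169) = 1050 × (9.81 − 3.268) = 1050 × 6.542 = 6869 N.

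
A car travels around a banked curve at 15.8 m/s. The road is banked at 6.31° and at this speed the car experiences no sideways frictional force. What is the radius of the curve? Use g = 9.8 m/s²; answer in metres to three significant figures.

230 m

Frictionless banking: tanθ = v²/(rg), so r = v²/(g tanθ).
r = (15.8)²/(9.8 × tan 6.31°) = 249.6/(9.8 × 0.1106) = 249.6/1.084 = 230.4 m.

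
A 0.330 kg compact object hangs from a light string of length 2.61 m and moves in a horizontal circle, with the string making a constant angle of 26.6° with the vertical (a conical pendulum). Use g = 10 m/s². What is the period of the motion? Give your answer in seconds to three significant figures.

3.04 s

r = L sinθ = 1.169 m. From T sinθ = mω²r and T cosθ = mg: tanθ = ω²r/g, so ω² = g tanθ / r = g/(L cosθ).
ω = √(g/(L cosθ)) = √(10.0/(2.61 × 0.8942)) = √4.285 = 2.070 rad/s.
Period = 2π/ω = 3.035 s.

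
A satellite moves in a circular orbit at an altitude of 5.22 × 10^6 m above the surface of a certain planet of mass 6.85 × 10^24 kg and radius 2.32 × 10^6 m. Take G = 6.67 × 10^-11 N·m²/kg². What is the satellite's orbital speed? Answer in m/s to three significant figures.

Orbital radius r = R + h = 2.32 × 10^6 + 5.22 × 10^6 = 7.540 × 10^6 m.
Gravity supplies the centripetal force: G M m / r² = m v² / r, so v = √(GM/r).
v = √(6.67 × 10^-11 × 6.85 × 10^24 / 7.540 × 10^6) = √(6.060 × 10^7) = 7784 m/s.

7780 m/s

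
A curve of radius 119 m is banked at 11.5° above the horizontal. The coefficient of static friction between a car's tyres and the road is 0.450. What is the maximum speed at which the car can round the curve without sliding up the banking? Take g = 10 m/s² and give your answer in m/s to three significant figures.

29.3 m/s

At the maximum speed, friction acts down the slope at its limiting value f = μN. Radially (horizontal, toward centre): N sinθ + μN cosθ = mv²/r. Vertically: N cosθ − μN sinθ = mg.
Dividing: v² = r g (sinθ + μcosθ)/(cosθ − μsinθ).
sinθ + μcosθ = 0.1994 + 0.450×0.9799 = 0.6403; cosθ − μsinθ = 0.9799 − 0.450×0.1994 = 0.8902.
v² = 119 × 10.0 × 0.6403/0.8902 = 856.0 m²/s², so v = 29.26 m/s.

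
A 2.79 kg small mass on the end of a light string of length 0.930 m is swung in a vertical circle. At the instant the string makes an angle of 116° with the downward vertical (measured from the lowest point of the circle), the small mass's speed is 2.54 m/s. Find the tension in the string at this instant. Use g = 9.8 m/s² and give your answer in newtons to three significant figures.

7.37 N

Take the radial direction toward the centre of the circle as positive. The component of the weight along the string toward the centre is −mg cos φ (φ measured from the bottom), so Newton's second law along the string gives T − mg cos φ = m v²/r.
cos 116° = -0.4384, so T = m(v²/r + g cos φ) = 2.79 × ((2.54)²/0.930 + 9.8 × -0.4384) = 2.79 × (6.937 + (-4.296)) = 2.79 × 2.641 = 7.369 N.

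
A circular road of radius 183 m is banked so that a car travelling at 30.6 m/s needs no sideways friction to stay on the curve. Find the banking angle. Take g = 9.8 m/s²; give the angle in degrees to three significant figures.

27.6°

With no friction, the horizontal component of the normal force provides the centripetal force: N sinθ = mv²/r, while N cosθ = mg vertically.
Dividing: tanθ = v²/(r g) = (30.6)²/(183 × 9.8) = 936.4/1793 = 0.5221.
θ = arctan(0.5221) = 27.57°.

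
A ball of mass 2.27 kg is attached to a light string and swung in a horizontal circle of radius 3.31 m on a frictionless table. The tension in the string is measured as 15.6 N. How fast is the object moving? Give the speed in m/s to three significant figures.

4.77 m/s

T = m v²/r ⇒ v = √(T r / m) = √(15.6 × 3.31 / 2.27) = √22.75 = 4.769 m/s.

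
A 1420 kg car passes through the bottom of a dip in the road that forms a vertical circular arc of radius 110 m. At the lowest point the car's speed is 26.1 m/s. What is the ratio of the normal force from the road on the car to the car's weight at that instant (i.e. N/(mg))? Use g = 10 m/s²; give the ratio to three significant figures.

At the bottom, N − mg = mv²/r, so N = m(v²/r + g) and N/(mg) = v²/(rg) + 1 = (26.1)²/(110 × 10.0) + 1 = 0.6193 + 1 = 1.619.

1.62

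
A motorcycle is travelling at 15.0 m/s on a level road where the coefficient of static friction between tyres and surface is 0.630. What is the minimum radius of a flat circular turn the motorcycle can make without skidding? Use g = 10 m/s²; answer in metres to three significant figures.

At the limit, μ_s m g = m v²/r, so r_min = v²/(μ_s g) = (15.0)²/(0.630 × 10.0) = 225.0/6.300 = 35.71 m.

35.7 m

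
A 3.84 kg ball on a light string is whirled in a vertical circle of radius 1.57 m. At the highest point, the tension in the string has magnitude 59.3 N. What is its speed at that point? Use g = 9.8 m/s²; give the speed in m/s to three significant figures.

6.30 m/s

At the top, T + mg = mv²/r, so v = √(r(T/m + g)) = √(1.57 × (59.3/3.84 + 9.8)) = √(1.57 × 25.24) = √39.63 = 6.295 m/s.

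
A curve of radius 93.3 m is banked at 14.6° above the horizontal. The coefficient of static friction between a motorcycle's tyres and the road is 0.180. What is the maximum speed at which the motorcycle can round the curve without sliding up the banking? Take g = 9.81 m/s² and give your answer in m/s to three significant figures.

At the maximum speed, friction acts down the slope at its limiting value f = μN. Radially (horizontal, toward centre): N sinθ + μN cosθ = mv²/r. Vertically: N cosθ − μN sinθ = mg.
Dividing: v² = r g (sinθ + μcosθ)/(cosθ − μsinθ).
sinθ + μcosθ = 0.2521 + 0.180×0.9677 = 0.4263; cosθ − μsinθ = 0.9677 − 0.180×0.2521 = 0.9223.
v² = 93.3 × 9.81 × 0.4263/0.9223 = 423.0 m²/s², so v = 20.57 m/s.

20.6 m/s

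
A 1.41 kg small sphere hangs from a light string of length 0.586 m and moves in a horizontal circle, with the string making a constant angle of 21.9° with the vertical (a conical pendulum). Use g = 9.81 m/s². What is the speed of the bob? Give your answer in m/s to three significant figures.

The radius of the circle is r = L sinθ = 0.586 × sin 21.9° = 0.2186 m.
Horizontally T sinθ = mv²/r and vertically T cosθ = mg, so tanθ = v²/(rg).
v = √(r g tanθ) = √(0.2186 × 9.81 × 0.4020) = √0.8620 = 0.9284 m/s.

0.928 m/s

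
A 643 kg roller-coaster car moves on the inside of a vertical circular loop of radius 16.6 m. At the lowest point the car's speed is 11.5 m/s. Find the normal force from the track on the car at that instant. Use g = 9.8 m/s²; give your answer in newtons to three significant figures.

At the lowest point, N points up (toward the centre) and the weight mg points down (away from the centre), so the net inward force is N − mg = mv²/r.
N = m(v²/r + g) = 643 × ((11.5)²/16.6 + 9.8) = 643 × (7.967 + 9.8) = 643 × 17.77 = 11420 N.

11400 N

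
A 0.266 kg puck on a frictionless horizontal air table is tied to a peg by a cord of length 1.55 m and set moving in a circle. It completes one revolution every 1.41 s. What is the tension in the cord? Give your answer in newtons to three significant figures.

v = 2πr/T = 2π × 1.55/1.41 = 6.907 m/s.
The tension is the only horizontal force, so it supplies the full centripetal force: T = m v²/r = 0.266 × (6.907)²/1.55 = 0.266 × 47.71/1.55 = 8.187 N.

8.19 N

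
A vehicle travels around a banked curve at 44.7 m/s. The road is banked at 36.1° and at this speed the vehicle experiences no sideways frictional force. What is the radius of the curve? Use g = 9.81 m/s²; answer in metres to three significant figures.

279 m

Frictionless banking: tanθ = v²/(rg), so r = v²/(g tanθ).
r = (44.7)²/(9.81 × tan 36.1°) = 1998/(9.81 × 0.7292) = 1998/7.154 = 279.3 m.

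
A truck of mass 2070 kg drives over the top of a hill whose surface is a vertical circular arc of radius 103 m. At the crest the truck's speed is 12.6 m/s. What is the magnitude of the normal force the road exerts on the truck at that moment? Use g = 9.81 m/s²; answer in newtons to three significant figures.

At the crest the centripetal acceleration points downward (toward the centre of the arc), so mg − N = mv²/r.
N = m(g − v²/r) = 2070 × (9.81 − (12.6)²/103) = 2070 × (9.81 − 1.541) = 2070 × 8.269 = 17120 N.

17100 N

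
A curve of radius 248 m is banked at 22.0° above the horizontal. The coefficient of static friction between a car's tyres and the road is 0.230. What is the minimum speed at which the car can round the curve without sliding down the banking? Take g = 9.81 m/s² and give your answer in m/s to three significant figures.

19.7 m/s

At the minimum speed, friction acts up the slope at its limiting value f = μN. Radially (horizontal, toward centre): N sinθ − μN cosθ = mv²/r. Vertically: N cosθ + μN sinθ = mg.
Dividing: v² = r g (sinθ − μcosθ)/(cosθ + μsinθ).
sinθ − μcosθ = 0.3746 − 0.230×0.9272 = 0.1614; cosθ + μsinθ = 0.9272 + 0.230×0.3746 = 1.013.
v² = 248 × 9.81 × 0.1614/1.013 = 387.4 m²/s², so v = 19.68 m/s.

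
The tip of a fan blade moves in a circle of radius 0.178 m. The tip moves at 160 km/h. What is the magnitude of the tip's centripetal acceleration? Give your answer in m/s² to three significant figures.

v = 160 km/h = 160/3.6 = 44.44 m/s.
a_c = v²/r = (44.44)²/0.178 = 1975/0.178 = 11100 m/s².

11100 m/s²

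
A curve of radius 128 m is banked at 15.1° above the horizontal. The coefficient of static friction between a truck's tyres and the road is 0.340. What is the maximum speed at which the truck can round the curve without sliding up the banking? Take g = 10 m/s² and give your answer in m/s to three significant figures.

29.3 m/s

At the maximum speed, friction acts down the slope at its limiting value f = μN. Radially (horizontal, toward centre): N sinθ + μN cosθ = mv²/r. Vertically: N cosθ − μN sinθ = mg.
Dividing: v² = r g (sinθ + μcosθ)/(cosθ − μsinθ).
sinθ + μcosθ = 0.2605 + 0.340×0.9655 = 0.5888; cosθ − μsinθ = 0.9655 − 0.340×0.2605 = 0.8769.
v² = 128 × 10.0 × 0.5888/0.8769 = 859.4 m²/s², so v = 29.32 m/s.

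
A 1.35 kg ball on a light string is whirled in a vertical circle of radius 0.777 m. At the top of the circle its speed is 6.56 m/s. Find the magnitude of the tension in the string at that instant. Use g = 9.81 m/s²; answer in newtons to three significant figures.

61.5 N

At the top, both T and the weight mg point inward (toward the centre), so T + mg = mv²/r.
T = m(v²/r − g) = 1.35 × ((6.56)²/0.777 − 9.81) = 1.35 × (55.38 − 9.81) = 1.35 × 45.57 = 61.53 N.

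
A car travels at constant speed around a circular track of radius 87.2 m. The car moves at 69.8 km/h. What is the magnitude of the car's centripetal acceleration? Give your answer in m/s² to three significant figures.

v = 69.8 km/h = 69.8/3.6 = 19.39 m/s.
a_c = v²/r = (19.39)²/87.2 = 375.9/87.2 = 4.311 m/s².

4.31 m/s²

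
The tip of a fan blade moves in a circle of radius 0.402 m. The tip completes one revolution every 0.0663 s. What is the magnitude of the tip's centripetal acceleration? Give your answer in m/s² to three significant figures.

v = 2πr/T = 2π × 0.402/0.0663 = 38.10 m/s.
a_c = v²/r = (38.10)²/0.402 = 1451/0.402 = 3610 m/s².

3610 m/s²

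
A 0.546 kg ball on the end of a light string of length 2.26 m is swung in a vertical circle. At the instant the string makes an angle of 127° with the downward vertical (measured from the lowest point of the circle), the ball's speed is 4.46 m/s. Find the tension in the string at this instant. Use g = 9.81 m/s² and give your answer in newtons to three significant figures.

Take the radial direction toward the centre of the circle as positive. The component of the weight along the string toward the centre is −mg cos φ (φ measured from the bottom), so Newton's second law along the string gives T − mg cos φ = m v²/r.
cos 127° = -0.6018, so T = m(v²/r + g cos φ) = 0.546 × ((4.46)²/2.26 + 9.81 × -0.6018) = 0.546 × (8.802 + (-5.904)) = 0.546 × 2.898 = 1.582 N.

1.58 N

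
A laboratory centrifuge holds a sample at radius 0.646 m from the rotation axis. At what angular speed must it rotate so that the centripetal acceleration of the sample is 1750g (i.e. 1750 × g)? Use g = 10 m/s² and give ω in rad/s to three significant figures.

Centripetal acceleration a_c = ω²r. Setting ω²r = 1750g:
ω = √(1750g / r) = √(1750 × 10.0 / 0.646) = √27090 = 164.6 rad/s.

165 rad/s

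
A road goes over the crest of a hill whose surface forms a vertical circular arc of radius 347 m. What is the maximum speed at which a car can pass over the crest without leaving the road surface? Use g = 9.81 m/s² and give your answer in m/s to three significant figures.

At the crest the centre of the circle is below the car, so the net downward (centripetal) force is mg − N = mv²/r.
The car leaves the road when N → 0, giving v_max = √(g r) = √(9.81 × 347) = 58.34 m/s.

58.3 m/s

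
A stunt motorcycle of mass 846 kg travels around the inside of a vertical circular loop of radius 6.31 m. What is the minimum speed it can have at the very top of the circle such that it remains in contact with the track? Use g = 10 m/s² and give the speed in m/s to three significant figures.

At the highest point the centre is directly below, so both the weight and N act inward: N + mg = mv²/r.
At minimum speed N → 0, so mg = mv_min²/r ⇒ v_min = √(g r) = √(10.0 × 6.31) = 7.944 m/s.

7.94 m/s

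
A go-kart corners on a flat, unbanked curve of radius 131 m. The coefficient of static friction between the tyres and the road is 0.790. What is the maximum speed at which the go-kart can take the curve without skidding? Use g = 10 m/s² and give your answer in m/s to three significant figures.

On a flat curve, static friction is the only horizontal force, so it must supply the full centripetal force: μ_s m g = m v²/r.
Mass cancels: v_max = √(μ_s g r) = √(0.790 × 10.0 × 131) = √1035 = 32.17 m/s.

32.2 m/s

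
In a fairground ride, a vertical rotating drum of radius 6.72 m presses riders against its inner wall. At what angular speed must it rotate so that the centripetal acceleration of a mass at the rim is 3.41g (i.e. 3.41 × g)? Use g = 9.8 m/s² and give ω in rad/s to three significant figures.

2.23 rad/s

Centripetal acceleration a_c = ω²r. Setting ω²r = 3.41g:
ω = √(3.41g / r) = √(3.41 × 9.8 / 6.72) = √4.973 = 2.230 rad/s.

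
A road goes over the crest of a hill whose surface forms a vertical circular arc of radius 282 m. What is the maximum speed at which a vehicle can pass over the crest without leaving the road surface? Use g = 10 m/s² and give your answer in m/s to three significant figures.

At the crest the centre of the circle is below the vehicle, so the net downward (centripetal) force is mg − N = mv²/r.
The vehicle leaves the road when N → 0, giving v_max = √(g r) = √(10.0 × 282) = 53.10 m/s.

53.1 m/s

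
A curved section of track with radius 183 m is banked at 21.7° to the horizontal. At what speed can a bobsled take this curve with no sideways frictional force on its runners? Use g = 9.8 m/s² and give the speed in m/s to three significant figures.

26.7 m/s

On a frictionless banked curve, N sinθ = mv²/r and N cosθ = mg, so tanθ = v²/(rg).
v = √(r g tanθ) = √(183 × 9.8 × tan 21.7°) = √(183 × 9.8 × 0.3979) = √713.7 = 26.71 m/s.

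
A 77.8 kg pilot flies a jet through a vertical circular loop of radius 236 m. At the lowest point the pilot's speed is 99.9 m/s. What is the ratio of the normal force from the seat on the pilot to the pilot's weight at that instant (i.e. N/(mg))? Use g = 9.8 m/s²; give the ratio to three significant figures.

At the bottom, N − mg = mv²/r, so N = m(v²/r + g) and N/(mg) = v²/(rg) + 1 = (99.9)²/(236 × 9.8) + 1 = 4.315 + 1 = 5.315.

5.32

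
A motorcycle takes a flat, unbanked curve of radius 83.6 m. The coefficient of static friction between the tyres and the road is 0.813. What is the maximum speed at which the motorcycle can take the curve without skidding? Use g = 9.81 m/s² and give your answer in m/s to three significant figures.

The only inward force on a level bend is static friction, so at the limit f_s = μ_s N = μ_s m g = m v²/r.
Mass cancels: v_max = √(μ_s g r) = √(0.813 × 9.81 × 83.6) = √666.8 = 25.82 m/s.

25.8 m/s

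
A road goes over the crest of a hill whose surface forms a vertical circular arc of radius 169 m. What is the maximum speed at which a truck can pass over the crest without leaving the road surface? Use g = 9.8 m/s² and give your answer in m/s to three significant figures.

40.7 m/s

At the crest the centre of the circle is below the truck, so the net downward (centripetal) force is mg − N = mv²/r.
The truck leaves the road when N → 0, giving v_max = √(g r) = √(9.8 × 169) = 40.70 m/s.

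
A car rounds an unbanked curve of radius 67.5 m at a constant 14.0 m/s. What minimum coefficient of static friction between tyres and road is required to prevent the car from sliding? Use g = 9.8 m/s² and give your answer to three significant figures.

0.296

Friction provides the centripetal force: μ_s m g = m v²/r, so μ_s = v²/(g r) = (14.00)²/(9.8 × 67.5) = 196.0/661.5 = 0.2963.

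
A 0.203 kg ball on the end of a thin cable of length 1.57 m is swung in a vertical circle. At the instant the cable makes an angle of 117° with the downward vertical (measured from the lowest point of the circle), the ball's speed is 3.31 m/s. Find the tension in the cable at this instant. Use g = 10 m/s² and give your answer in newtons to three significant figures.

Take the radial direction toward the centre of the circle as positive. The component of the weight along the string toward the centre is −mg cos φ (φ measured from the bottom), so Newton's second law along the string gives T − mg cos φ = m v²/r.
cos 117° = -0.4540, so T = m(v²/r + g cos φ) = 0.203 × ((3.31)²/1.57 + 10.0 × -0.4540) = 0.203 × (6.978 + (-4.540)) = 0.203 × 2.439 = 0.4950 N.

0.495 N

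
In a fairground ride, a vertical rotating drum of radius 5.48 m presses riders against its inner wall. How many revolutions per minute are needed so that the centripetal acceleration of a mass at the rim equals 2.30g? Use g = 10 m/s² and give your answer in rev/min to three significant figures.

19.6 rev/min

Require ω²r = 2.30g, so ω = √(2.30 × 10.0/5.48) = 2.049 rad/s.
In rev/min: ω × 60/(2π) = 2.049 × 60/(2π) = 19.56 rev/min.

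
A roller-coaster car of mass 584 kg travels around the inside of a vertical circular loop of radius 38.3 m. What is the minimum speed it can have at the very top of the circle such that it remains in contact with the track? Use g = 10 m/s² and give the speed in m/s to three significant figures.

At the highest point the centre is directly below, so both the weight and N act inward: N + mg = mv²/r.
At minimum speed N → 0, so mg = mv_min²/r ⇒ v_min = √(g r) = √(10.0 × 38.3) = 19.57 m/s.

19.6 m/s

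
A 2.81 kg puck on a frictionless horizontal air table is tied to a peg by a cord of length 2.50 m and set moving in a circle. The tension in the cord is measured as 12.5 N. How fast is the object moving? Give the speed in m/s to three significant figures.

T = m v²/r ⇒ v = √(T r / m) = √(12.5 × 2.50 / 2.81) = √11.12 = 3.335 m/s.

3.33 m/s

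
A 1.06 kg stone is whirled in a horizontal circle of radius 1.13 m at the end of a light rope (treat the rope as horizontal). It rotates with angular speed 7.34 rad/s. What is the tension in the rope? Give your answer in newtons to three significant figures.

64.5 N

v = ωr = 7.34 × 1.13 = 8.294 m/s.
The tension is the only horizontal force, so it supplies the full centripetal force: T = m v²/r = 1.06 × (8.294)²/1.13 = 1.06 × 68.79/1.13 = 64.53 N.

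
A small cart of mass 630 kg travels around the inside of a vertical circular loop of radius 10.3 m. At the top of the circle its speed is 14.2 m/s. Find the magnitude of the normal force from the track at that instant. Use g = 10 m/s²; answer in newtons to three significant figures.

6030 N

At the top, both N and the weight mg point inward (toward the centre), so N + mg = mv²/r.
N = m(v²/r − g) = 630 × ((14.2)²/10.3 − 10.0) = 630 × (19.58 − 10.0) = 630 × 9.577 = 6033 N.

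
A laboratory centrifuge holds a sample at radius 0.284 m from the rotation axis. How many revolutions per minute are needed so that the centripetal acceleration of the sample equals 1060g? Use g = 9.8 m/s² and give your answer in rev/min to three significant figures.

1830 rev/min

Require ω²r = 1060g, so ω = √(1060 × 9.8/0.284) = 191.3 rad/s.
In rev/min: ω × 60/(2π) = 191.3 × 60/(2π) = 1826 rev/min.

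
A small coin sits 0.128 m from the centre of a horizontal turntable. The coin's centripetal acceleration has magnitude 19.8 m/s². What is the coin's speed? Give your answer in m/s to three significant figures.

a_c = v²/r ⇒ v = √(a_c · r) = √(19.8 × 0.128) = √2.534 = 1.592 m/s.

1.59 m/s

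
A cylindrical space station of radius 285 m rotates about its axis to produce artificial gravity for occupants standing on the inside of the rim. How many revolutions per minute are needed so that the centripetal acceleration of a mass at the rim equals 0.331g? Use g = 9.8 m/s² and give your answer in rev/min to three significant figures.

Require ω²r = 0.331g, so ω = √(0.331 × 9.8/285) = 0.1067 rad/s.
In rev/min: ω × 60/(2π) = 0.1067 × 60/(2π) = 1.019 rev/min.

1.02 rev/min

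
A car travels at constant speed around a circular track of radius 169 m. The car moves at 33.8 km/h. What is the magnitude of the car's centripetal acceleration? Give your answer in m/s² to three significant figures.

0.522 m/s²

v = 33.8 km/h = 33.8/3.6 = 9.389 m/s.
a_c = v²/r = (9.389)²/169 = 88.15/169 = 0.5216 m/s².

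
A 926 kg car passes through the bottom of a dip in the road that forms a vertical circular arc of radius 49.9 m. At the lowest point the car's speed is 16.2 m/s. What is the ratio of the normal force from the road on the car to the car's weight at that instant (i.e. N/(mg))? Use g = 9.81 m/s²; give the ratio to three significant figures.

1.54

At the bottom, N − mg = mv²/r, so N = m(v²/r + g) and N/(mg) = v²/(rg) + 1 = (16.2)²/(49.9 × 9.81) + 1 = 0.5361 + 1 = 1.536.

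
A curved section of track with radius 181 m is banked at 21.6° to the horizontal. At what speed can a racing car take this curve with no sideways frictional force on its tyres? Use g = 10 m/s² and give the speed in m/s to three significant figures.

26.8 m/s

On a frictionless banked curve, N sinθ = mv²/r and N cosθ = mg, so tanθ = v²/(rg).
v = √(r g tanθ) = √(181 × 10.0 × tan 21.6°) = √(181 × 10.0 × 0.3959) = √716.6 = 26.77 m/s.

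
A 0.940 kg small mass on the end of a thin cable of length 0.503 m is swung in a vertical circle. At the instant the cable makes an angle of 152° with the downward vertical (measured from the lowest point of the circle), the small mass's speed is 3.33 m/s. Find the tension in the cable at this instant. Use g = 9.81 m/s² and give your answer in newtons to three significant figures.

Take the radial direction toward the centre of the circle as positive. The component of the weight along the string toward the centre is −mg cos φ (φ measured from the bottom), so Newton's second law along the string gives T − mg cos φ = m v²/r.
cos 152° = -0.8829, so T = m(v²/r + g cos φ) = 0.940 × ((3.33)²/0.503 + 9.81 × -0.8829) = 0.940 × (22.05 + (-8.662)) = 0.940 × 13.38 = 12.58 N.

12.6 N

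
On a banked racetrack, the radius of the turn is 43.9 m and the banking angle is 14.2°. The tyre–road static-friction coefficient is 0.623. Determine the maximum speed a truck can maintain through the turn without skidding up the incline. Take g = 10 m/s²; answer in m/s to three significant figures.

21.4 m/s

At the maximum speed, friction acts down the slope at its limiting value f = μN. Radially (horizontal, toward centre): N sinθ + μN cosθ = mv²/r. Vertically: N cosθ − μN sinθ = mg.
Dividing: v² = r g (sinθ + μcosθ)/(cosθ − μsinθ).
sinθ + μcosθ = 0.2453 + 0.623×0.9694 = 0.8493; cosθ − μsinθ = 0.9694 − 0.623×0.2453 = 0.8166.
v² = 43.9 × 10.0 × 0.8493/0.8166 = 456.6 m²/s², so v = 21.37 m/s.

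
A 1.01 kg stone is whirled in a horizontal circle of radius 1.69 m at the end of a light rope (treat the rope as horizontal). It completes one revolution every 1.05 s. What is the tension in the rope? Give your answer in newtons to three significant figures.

61.1 N

v = 2πr/T = 2π × 1.69/1.05 = 10.11 m/s.
The tension is the only horizontal force, so it supplies the full centripetal force: T = m v²/r = 1.01 × (10.11)²/1.69 = 1.01 × 102.3/1.69 = 61.12 N.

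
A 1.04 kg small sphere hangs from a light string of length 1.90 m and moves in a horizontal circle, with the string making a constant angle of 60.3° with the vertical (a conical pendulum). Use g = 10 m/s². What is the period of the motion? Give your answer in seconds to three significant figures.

r = L sinθ = 1.650 m. From T sinθ = mω²r and T cosθ = mg: tanθ = ω²r/g, so ω² = g tanθ / r = g/(L cosθ).
ω = √(g/(L cosθ)) = √(10.0/(1.90 × 0.4955)) = √10.62 = 3.259 rad/s.
Period = 2π/ω = 1.928 s.

1.93 s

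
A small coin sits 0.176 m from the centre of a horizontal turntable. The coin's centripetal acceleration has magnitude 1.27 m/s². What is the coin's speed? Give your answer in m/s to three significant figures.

a_c = v²/r ⇒ v = √(a_c · r) = √(1.27 × 0.176) = √0.2235 = 0.4728 m/s.

0.473 m/s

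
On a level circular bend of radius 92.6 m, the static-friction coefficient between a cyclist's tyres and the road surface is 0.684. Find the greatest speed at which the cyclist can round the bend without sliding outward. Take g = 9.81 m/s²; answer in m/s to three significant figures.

The only inward force on a level bend is static friction, so at the limit f_s = μ_s N = μ_s m g = m v²/r.
Mass cancels: v_max = √(μ_s g r) = √(0.684 × 9.81 × 92.6) = √621.3 = 24.93 m/s.

24.9 m/s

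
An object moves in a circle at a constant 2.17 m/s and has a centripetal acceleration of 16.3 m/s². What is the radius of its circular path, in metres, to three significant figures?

0.289 m

a_c = v²/r ⇒ r = v²/a_c = (2.17)²/16.3 = 4.709/16.3 = 0.2889 m.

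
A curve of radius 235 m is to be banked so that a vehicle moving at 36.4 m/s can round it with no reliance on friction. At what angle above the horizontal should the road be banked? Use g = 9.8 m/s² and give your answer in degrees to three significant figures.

29.9°

With no friction, the horizontal component of the normal force provides the centripetal force: N sinθ = mv²/r, while N cosθ = mg vertically.
Dividing: tanθ = v²/(r g) = (36.4)²/(235 × 9.8) = 1325/2303 = 0.5753.
θ = arctan(0.5753) = 29.91°.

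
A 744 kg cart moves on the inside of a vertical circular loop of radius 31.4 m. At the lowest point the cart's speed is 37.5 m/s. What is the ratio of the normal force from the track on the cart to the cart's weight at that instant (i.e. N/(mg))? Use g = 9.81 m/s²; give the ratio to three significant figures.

At the bottom, N − mg = mv²/r, so N = m(v²/r + g) and N/(mg) = v²/(rg) + 1 = (37.5)²/(31.4 × 9.81) + 1 = 4.565 + 1 = 5.565.

5.57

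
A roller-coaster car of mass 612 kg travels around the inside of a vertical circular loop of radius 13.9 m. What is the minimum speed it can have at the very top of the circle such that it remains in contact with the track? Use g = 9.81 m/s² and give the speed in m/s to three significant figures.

11.7 m/s

At the highest point the centre is directly below, so both the weight and N act inward: N + mg = mv²/r.
At minimum speed N → 0, so mg = mv_min²/r ⇒ v_min = √(g r) = √(9.81 × 13.9) = 11.68 m/s.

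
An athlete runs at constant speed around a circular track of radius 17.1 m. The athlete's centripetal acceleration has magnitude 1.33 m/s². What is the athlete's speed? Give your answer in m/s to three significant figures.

a_c = v²/r ⇒ v = √(a_c · r) = √(1.33 × 17.1) = √22.74 = 4.769 m/s.

4.77 m/s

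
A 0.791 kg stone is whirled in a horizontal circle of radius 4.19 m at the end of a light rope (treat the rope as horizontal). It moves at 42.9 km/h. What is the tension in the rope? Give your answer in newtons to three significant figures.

26.8 N

v = 42.9 km/h = 42.9/3.6 = 11.92 m/s.
The tension is the only horizontal force, so it supplies the full centripetal force: T = m v²/r = 0.791 × (11.92)²/4.19 = 0.791 × 142.0/4.19 = 26.81 N.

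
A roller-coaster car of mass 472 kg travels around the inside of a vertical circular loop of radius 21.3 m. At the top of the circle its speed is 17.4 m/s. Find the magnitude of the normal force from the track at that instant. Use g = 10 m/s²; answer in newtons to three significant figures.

1990 N

At the top, both N and the weight mg point inward (toward the centre), so N + mg = mv²/r.
N = m(v²/r − g) = 472 × ((17.4)²/21.3 − 10.0) = 472 × (14.21 − 10.0) = 472 × 4.214 = 1989 N.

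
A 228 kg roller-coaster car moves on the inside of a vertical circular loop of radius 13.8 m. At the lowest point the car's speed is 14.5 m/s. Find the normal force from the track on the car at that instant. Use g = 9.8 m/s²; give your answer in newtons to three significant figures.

At the lowest point, N points up (toward the centre) and the weight mg points down (away from the centre), so the net inward force is N − mg = mv²/r.
N = m(v²/r + g) = 228 × ((14.5)²/13.8 + 9.8) = 228 × (15.24 + 9.8) = 228 × 25.04 = 5708 N.

5710 N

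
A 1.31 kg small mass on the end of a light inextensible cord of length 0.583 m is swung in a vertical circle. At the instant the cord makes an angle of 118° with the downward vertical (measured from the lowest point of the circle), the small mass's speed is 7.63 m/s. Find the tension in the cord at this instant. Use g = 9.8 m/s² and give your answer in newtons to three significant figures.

Take the radial direction toward the centre of the circle as positive. The component of the weight along the string toward the centre is −mg cos φ (φ measured from the bottom), so Newton's second law along the string gives T − mg cos φ = m v²/r.
cos 118° = -0.4695, so T = m(v²/r + g cos φ) = 1.31 × ((7.63)²/0.583 + 9.8 × -0.4695) = 1.31 × (99.86 + (-4.601)) = 1.31 × 95.26 = 124.8 N.

125 N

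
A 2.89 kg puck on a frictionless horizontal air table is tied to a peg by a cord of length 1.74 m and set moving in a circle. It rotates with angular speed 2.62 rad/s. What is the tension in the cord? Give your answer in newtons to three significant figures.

34.5 N

v = ωr = 2.62 × 1.74 = 4.559 m/s.
The tension is the only horizontal force, so it supplies the full centripetal force: T = m v²/r = 2.89 × (4.559)²/1.74 = 2.89 × 20.78/1.74 = 34.52 N.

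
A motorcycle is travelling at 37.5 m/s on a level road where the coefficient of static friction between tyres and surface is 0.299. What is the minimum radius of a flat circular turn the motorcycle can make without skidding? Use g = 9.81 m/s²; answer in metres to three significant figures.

At the limit, μ_s m g = m v²/r, so r_min = v²/(μ_s g) = (37.5)²/(0.299 × 9.81) = 1406/2.933 = 479.4 m.

479 m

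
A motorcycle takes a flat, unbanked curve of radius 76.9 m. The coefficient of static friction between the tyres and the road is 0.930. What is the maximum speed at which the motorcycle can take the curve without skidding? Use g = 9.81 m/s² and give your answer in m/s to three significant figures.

On a flat curve, static friction is the only horizontal force, so it must supply the full centripetal force: μ_s m g = m v²/r.
Mass cancels: v_max = √(μ_s g r) = √(0.930 × 9.81 × 76.9) = √701.6 = 26.49 m/s.

26.5 m/s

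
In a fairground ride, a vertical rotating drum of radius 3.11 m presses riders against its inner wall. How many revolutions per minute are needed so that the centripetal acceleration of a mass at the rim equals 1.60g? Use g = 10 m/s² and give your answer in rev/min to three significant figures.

21.7 rev/min

Require ω²r = 1.60g, so ω = √(1.60 × 10.0/3.11) = 2.268 rad/s.
In rev/min: ω × 60/(2π) = 2.268 × 60/(2π) = 21.66 rev/min.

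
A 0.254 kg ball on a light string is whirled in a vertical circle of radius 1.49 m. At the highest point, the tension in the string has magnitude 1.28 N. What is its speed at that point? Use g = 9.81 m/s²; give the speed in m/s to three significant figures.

4.70 m/s

At the top, T + mg = mv²/r, so v = √(r(T/m + g)) = √(1.49 × (1.28/0.254 + 9.81)) = √(1.49 × 14.85) = √22.13 = 4.704 m/s.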